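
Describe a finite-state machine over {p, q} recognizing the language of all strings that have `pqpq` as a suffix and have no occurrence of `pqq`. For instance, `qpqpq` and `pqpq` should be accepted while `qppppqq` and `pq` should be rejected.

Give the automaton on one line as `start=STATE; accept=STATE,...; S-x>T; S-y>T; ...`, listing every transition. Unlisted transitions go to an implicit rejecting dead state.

Build one automaton per condition and run them in lockstep. One (5 states) tracks how much of the suffix `pqpq` has currently been matched; the other (4 states) tracks partial matches of the forbidden pattern `pqq`. Each combined state is a pair, one component from each; accept when both components accept. Equivalent product states are then merged.
With 6 states:
        p   q  
>  s0   s1  s0 
   s1   s1  s2 
   s2   s3  s4 
   s3   s1  s5 
   s4   s4  s4 
 * s5   s3  s4 
(> = start, * = accepting)

start=s0; accept=s5; s0-p>s1; s0-q>s0; s1-p>s1; s1-q>s2; s2-p>s3; s2-q>s4; s3-p>s1; s3-q>s5; s4-p>s4; s4-q>s4; s5-p>s3; s5-q>s4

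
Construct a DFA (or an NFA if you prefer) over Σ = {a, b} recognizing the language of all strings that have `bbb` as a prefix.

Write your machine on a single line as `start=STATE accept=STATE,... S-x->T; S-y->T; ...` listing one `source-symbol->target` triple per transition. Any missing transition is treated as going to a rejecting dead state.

Walk along `bbb` while the input agrees: from S0 take `b` to S1, and so on. Any deviation drops to the rejecting sink S4. Once S3 is reached the prefix is confirmed and every continuation is accepted.
        a   b  
>  S0   S4  S1 
   S1   S4  S2 
   S2   S4  S3 
 * S3   S3  S3 
   S4   S4  S4 
(> = start, * = accepting)

start=S0; accept=S3; S0-a->S4; S0-b->S1; S1-a->S4; S1-b->S2; S2-a->S4; S2-b->S3; S3-a->S3; S3-b->S3; S4-a->S4; S4-b->S4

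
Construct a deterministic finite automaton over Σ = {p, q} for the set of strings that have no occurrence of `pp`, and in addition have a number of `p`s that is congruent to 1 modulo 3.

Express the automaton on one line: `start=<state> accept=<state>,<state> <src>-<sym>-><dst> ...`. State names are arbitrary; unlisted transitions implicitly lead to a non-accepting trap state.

Run two small machines in parallel and take their product. The first has 3 states tracking partial matches of the forbidden pattern `pp`; the second has 3 states tracking the count of `p`s modulo 3. A product state is a pair (one from each), accepting exactly when both do.
       p  q 
>  A   B  A 
 * B   C  D 
   C   E  C 
 * D   F  D 
   E   G  E 
   F   E  H 
   G   C  G 
   H   I  H 
   I   G  A 
(> = start, * = accepting)

start=A accept=B,D A-p->B A-q->A B-p->C B-q->D C-p->E C-q->C D-p->F D-q->D E-p->G E-q->E F-p->E F-q->H G-p->C G-q->G H-p->I H-q->H I-p->G I-q->A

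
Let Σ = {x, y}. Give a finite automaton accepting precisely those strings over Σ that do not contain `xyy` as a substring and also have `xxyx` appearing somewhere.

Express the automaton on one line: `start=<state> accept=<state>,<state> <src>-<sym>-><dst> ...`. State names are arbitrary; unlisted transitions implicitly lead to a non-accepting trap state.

start=S0 accept=S6,S7 S0-x->S1 S0-y->S0 S1-x->S2 S1-y->S3 S2-x->S2 S2-y->S4 S3-x->S1 S3-y->S5 S4-x->S6 S4-y->S5 S5-x->S5 S5-y->S5 S6-x->S6 S6-y->S7 S7-x->S6 S7-y->S5

Handle the two conditions separately and then intersect. One (4 states) tracks partial matches of the forbidden pattern `xyy`; the other (5 states) tracks whether and how much of `xxyx` has been seen. Each combined state is a pair, one component from each; accept when both components accept. Equivalent product states are then merged.
8 states suffice.
        x   y  
>  S0   S1  S0 
   S1   S2  S3 
   S2   S2  S4 
   S3   S1  S5 
   S4   S6  S5 
   S5   S5  S5 
 * S6   S6  S7 
 * S7   S6  S5 
(> = start, * = accepting)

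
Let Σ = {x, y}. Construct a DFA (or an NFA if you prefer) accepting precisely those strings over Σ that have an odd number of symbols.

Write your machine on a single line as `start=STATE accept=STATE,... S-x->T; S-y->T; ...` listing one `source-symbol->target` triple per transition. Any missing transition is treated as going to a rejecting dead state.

Only the length mod 2 matters, so use a 2-cycle: from any state, every input symbol moves to the next state, wrapping q1 back to q0. Mark q1 accepting.
2 states suffice.
        x   y  
>  q0   q1  q1 
 * q1   q0  q0 
(> = start, * = accepting)

start=q0; accept=q1; q0-x->q1; q0-y->q1; q1-x->q0; q1-y->q0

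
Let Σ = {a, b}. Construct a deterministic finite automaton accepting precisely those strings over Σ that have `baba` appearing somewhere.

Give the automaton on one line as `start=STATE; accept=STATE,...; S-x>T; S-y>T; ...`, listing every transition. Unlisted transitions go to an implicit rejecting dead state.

start=s0; accept=s4; s0-a>s0; s0-b>s1; s1-a>s2; s1-b>s1; s2-a>s0; s2-b>s3; s3-a>s4; s3-b>s1; s4-a>s4; s4-b>s4

Track how much of `baba` has been matched so far: state s0 is no progress, s4 is the absorbing accept state reached once `baba` has occurred. Intermediate states record partial matches; on a mismatch, fall back to the longest reusable overlap.
With 5 states:
        a   b  
>  s0   s0  s1 
   s1   s2  s1 
   s2   s0  s3 
   s3   s4  s1 
 * s4   s4  s4 
(> = start, * = accepting)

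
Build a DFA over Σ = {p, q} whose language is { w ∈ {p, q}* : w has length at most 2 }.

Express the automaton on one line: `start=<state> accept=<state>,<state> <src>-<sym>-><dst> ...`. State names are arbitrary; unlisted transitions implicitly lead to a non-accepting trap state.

We only need to distinguish lengths 0, 1, …, 2, and '>2'. Chain S0 → S1 → S2 → S3 on every symbol, with S3 looping. Accepting states: {S0, S1, S2}.
        p   q  
>* S0   S1  S1 
 * S1   S2  S2 
 * S2   S3  S3 
   S3   S3  S3 
(> = start, * = accepting)

start=S0 accept=S0,S1,S2 S0-p->S1 S0-q->S1 S1-p->S2 S1-q->S2 S2-p->S3 S2-q->S3 S3-p->S3 S3-q->S3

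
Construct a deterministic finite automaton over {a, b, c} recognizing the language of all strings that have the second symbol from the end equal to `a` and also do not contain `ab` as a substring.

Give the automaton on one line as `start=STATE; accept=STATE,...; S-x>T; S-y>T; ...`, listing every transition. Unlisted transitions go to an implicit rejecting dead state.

Run two small machines in parallel and take their product. The first has 13 states tracking the last 2 symbols read; the second has 3 states tracking partial matches of the forbidden pattern `ab`. A product state is a pair (one from each), accepting exactly when both do. After merging equivalent states the machine shrinks.
A 5-state machine:
        a   b   c  
>  s0   s1  s0  s0 
   s1   s2  s3  s4 
 * s2   s2  s3  s4 
   s3   s3  s3  s3 
 * s4   s1  s0  s0 
(> = start, * = accepting)

start=s0; accept=s2,s4; s0-a>s1; s0-b>s0; s0-c>s0; s1-a>s2; s1-b>s3; s1-c>s4; s2-a>s2; s2-b>s3; s2-c>s4; s3-a>s3; s3-b>s3; s3-c>s3; s4-a>s1; s4-b>s0; s4-c>s0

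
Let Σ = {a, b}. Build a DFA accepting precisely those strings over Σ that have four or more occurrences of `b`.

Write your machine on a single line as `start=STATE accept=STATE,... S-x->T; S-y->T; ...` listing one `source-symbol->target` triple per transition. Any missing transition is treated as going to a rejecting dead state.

Only the number of `b`s matters, and only up to 5. Make a chain q0 → q1 → q2 → q3 → q4 → q5 advanced by each `b` (with q5 absorbing); every other symbol self-loops. The accepting set is {q4, q5}.
        a   b  
>  q0   q0  q1 
   q1   q1  q2 
   q2   q2  q3 
   q3   q3  q4 
 * q4   q4  q5 
 * q5   q5  q5 
(> = start, * = accepting)

start=q0; accept=q4,q5; q0-a->q0; q0-b->q1; q1-a->q1; q1-b->q2; q2-a->q2; q2-b->q3; q3-a->q3; q3-b->q4; q4-a->q4; q4-b->q5; q5-a->q5; q5-b->q5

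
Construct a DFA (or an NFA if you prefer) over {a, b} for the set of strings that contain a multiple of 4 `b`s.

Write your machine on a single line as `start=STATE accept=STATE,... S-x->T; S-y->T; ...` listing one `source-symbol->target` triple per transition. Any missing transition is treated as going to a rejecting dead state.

Keep the running count of `b`s modulo 4: each `b` advances along the cycle q0 → q1 → q2 → q3 → q0 while other symbols loop. Accept at q0.
With 4 states:
        a   b  
>* q0   q0  q1 
   q1   q1  q2 
   q2   q2  q3 
   q3   q3  q0 
(> = start, * = accepting)

start=q0; accept=q0; q0-a->q0; q0-b->q1; q1-a->q1; q1-b->q2; q2-a->q2; q2-b->q3; q3-a->q3; q3-b->q0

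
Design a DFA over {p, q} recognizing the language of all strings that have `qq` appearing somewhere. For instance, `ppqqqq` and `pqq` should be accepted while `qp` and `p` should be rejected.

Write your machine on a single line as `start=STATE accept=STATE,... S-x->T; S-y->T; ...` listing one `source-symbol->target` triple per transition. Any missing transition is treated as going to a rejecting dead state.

Track how much of `qq` has been matched so far: state s0 is no progress, s2 is the absorbing accept state reached once `qq` has occurred. Intermediate states record partial matches; on a mismatch, fall back to the longest reusable overlap.
        p   q  
>  s0   s0  s1 
   s1   s0  s2 
 * s2   s2  s2 
(> = start, * = accepting)

start=s0; accept=s2; s0-p->s0; s0-q->s1; s1-p->s0; s1-q->s2; s2-p->s2; s2-q->s2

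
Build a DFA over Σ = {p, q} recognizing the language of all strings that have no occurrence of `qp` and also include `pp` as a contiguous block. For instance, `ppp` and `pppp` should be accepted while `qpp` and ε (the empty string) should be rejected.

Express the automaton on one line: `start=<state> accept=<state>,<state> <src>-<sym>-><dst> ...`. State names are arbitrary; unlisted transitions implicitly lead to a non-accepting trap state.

start=s0 accept=s3,s4 s0-p->s1 s0-q->s2 s1-p->s3 s1-q->s2 s2-p->s2 s2-q->s2 s3-p->s3 s3-q->s4 s4-p->s2 s4-q->s4

Run two small machines in parallel and take their product. The first has 3 states tracking partial matches of the forbidden pattern `qp`; the second has 3 states tracking whether and how much of `pp` has been seen. A product state is a pair (one from each), accepting exactly when both do. After merging equivalent states the machine shrinks.
A 5-state machine:
        p   q  
>  s0   s1  s2 
   s1   s3  s2 
   s2   s2  s2 
 * s3   s3  s4 
 * s4   s2  s4 
(> = start, * = accepting)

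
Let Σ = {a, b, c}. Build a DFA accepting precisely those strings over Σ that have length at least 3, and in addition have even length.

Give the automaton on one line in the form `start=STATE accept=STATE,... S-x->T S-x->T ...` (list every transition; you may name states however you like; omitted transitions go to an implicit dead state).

Build one automaton per condition and run them in lockstep. The first has 5 states tracking the input length, saturating at 4; the second has 2 states tracking the input length modulo 2. A product state is a pair (one from each), accepting exactly when both do.
6 states suffice.
        a   b   c  
>  S0   S1  S1  S1 
   S1   S2  S2  S2 
   S2   S3  S3  S3 
   S3   S4  S4  S4 
 * S4   S5  S5  S5 
   S5   S4  S4  S4 
(> = start, * = accepting)

start=S0 accept=S4 S0-a->S1 S0-b->S1 S0-c->S1 S1-a->S2 S1-b->S2 S1-c->S2 S2-a->S3 S2-b->S3 S2-c->S3 S3-a->S4 S3-b->S4 S3-c->S4 S4-a->S5 S4-b->S5 S4-c->S5 S5-a->S4 S5-b->S4 S5-c->S4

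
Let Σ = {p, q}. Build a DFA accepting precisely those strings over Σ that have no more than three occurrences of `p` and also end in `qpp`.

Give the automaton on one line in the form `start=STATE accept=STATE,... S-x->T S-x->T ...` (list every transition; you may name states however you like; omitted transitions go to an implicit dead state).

Handle the two conditions separately and then intersect. The first has 5 states tracking the count of `p`s, saturating at 4; the second has 4 states tracking how much of the suffix `qpp` has currently been matched. A product state is a pair (one from each), accepting exactly when both do. Equivalent product states are then merged.
An 8-state machine:
        p   q  
>  S0   S1  S2 
   S1   S3  S4 
   S2   S5  S2 
   S3   S3  S3 
   S4   S6  S4 
   S5   S7  S4 
   S6   S7  S3 
 * S7   S3  S3 
(> = start, * = accepting)

start=S0 accept=S7 S0-p->S1 S0-q->S2 S1-p->S3 S1-q->S4 S2-p->S5 S2-q->S2 S3-p->S3 S3-q->S3 S4-p->S6 S4-q->S4 S5-p->S7 S5-q->S4 S6-p->S7 S6-q->S3 S7-p->S3 S7-q->S3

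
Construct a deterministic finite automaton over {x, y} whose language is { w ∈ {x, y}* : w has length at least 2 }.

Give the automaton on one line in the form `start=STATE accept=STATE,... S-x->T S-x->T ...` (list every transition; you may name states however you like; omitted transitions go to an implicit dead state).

start=q0 accept=q2,q3 q0-x->q1 q0-y->q1 q1-x->q2 q1-y->q2 q2-x->q3 q2-y->q3 q3-x->q3 q3-y->q3

Count input length up to 3: every symbol moves from q0 toward q3, which means 'more than 2' and absorbs. Accept from {q2, q3}.
        x   y  
>  q0   q1  q1 
   q1   q2  q2 
 * q2   q3  q3 
 * q3   q3  q3 
(> = start, * = accepting)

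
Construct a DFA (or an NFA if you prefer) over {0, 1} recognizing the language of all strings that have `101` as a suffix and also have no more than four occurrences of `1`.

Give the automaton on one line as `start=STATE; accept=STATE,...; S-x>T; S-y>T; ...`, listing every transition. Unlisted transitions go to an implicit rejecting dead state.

Handle the two conditions separately and then intersect. One (4 states) tracks how much of the suffix `101` has currently been matched; the other (6 states) tracks the count of `1`s, saturating at 5. Each combined state is a pair, one component from each; accept when both components accept.
With 20 states:
          0    1  
>  q0     q0   q1 
   q1     q2   q3 
   q2     q4   q5 
   q3     q6   q7 
   q4     q4   q3 
 * q5     q6   q7 
   q6     q8   q9 
   q7    q10  q11 
   q8     q8   q7 
 * q9    q10  q11 
   q10   q12  q13 
   q11   q14  q15 
   q12   q12  q11 
 * q13   q14  q15 
   q14   q16  q17 
   q15   q18  q15 
   q16   q16  q15 
   q17   q18  q15 
   q18   q19  q17 
   q19   q19  q15 
(> = start, * = accepting)

start=q0; accept=q5,q9,q13; q0-0>q0; q0-1>q1; q1-0>q2; q1-1>q3; q2-0>q4; q2-1>q5; q3-0>q6; q3-1>q7; q4-0>q4; q4-1>q3; q5-0>q6; q5-1>q7; q6-0>q8; q6-1>q9; q7-0>q10; q7-1>q11; q8-0>q8; q8-1>q7; q9-0>q10; q9-1>q11; q10-0>q12; q10-1>q13; q11-0>q14; q11-1>q15; q12-0>q12; q12-1>q11; q13-0>q14; q13-1>q15; q14-0>q16; q14-1>q17; q15-0>q18; q15-1>q15; q16-0>q16; q16-1>q15; q17-0>q18; q17-1>q15; q18-0>q19; q18-1>q17; q19-0>q19; q19-1>q15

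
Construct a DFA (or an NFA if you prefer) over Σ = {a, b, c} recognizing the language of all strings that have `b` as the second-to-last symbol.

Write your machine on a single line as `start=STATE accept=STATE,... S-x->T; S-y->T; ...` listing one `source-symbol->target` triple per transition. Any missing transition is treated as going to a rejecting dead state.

start=q0; accept=q7,q8,q9; q0-a->q1; q0-b->q2; q0-c->q3; q1-a->q4; q1-b->q5; q1-c->q6; q2-a->q7; q2-b->q8; q2-c->q9; q3-a->q10; q3-b->q11; q3-c->q12; q4-a->q4; q4-b->q5; q4-c->q6; q5-a->q7; q5-b->q8; q5-c->q9; q6-a->q10; q6-b->q11; q6-c->q12; q7-a->q4; q7-b->q5; q7-c->q6; q8-a->q7; q8-b->q8; q8-c->q9; q9-a->q10; q9-b->q11; q9-c->q12; q10-a->q4; q10-b->q5; q10-c->q6; q11-a->q7; q11-b->q8; q11-c->q9; q12-a->q10; q12-b->q11; q12-c->q12

Because acceptance depends on a position counted from the end, the machine has to buffer the most recent 2 symbols. Make each state the string of the last up-to-2 symbols read; on input `x` shift the window left and append `x`. Accept when the buffered window has length 2 and begins with `b`.
With 13 states:
          a    b    c  
>  q0     q1   q2   q3 
   q1     q4   q5   q6 
   q2     q7   q8   q9 
   q3    q10  q11  q12 
   q4     q4   q5   q6 
   q5     q7   q8   q9 
   q6    q10  q11  q12 
 * q7     q4   q5   q6 
 * q8     q7   q8   q9 
 * q9    q10  q11  q12 
   q10    q4   q5   q6 
   q11    q7   q8   q9 
   q12   q10  q11  q12 
(> = start, * = accepting)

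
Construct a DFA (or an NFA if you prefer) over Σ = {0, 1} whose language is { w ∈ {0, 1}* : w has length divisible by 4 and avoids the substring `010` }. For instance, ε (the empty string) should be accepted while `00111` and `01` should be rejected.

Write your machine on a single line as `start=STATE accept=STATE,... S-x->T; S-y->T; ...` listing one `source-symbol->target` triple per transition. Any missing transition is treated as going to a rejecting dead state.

start=A; accept=A,K,L; A-0->B; A-1->C; B-0->D; B-1->E; C-0->D; C-1->F; D-0->G; D-1->H; E-0->I; E-1->J; F-0->G; F-1->J; G-0->K; G-1->L; H-0->I; H-1->A; I-0->I; I-1->I; J-0->K; J-1->A; K-0->B; K-1->M; L-0->I; L-1->C; M-0->I; M-1->F

Build one automaton per condition and run them in lockstep. One (4 states) tracks the input length modulo 4; the other (4 states) tracks partial matches of the forbidden pattern `010`. Each combined state is a pair, one component from each; accept when both components accept. Equivalent product states are then merged.
A 13-state machine:
       0  1 
>* A   B  C 
   B   D  E 
   C   D  F 
   D   G  H 
   E   I  J 
   F   G  J 
   G   K  L 
   H   I  A 
   I   I  I 
   J   K  A 
 * K   B  M 
 * L   I  C 
   M   I  F 
(> = start, * = accepting)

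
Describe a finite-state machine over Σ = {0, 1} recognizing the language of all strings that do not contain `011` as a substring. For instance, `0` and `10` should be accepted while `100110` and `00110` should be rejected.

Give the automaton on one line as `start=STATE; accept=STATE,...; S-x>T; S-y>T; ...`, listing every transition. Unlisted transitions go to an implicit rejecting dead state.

start=s0; accept=s0,s1,s2; s0-0>s1; s0-1>s0; s1-0>s1; s1-1>s2; s2-0>s1; s2-1>s3; s3-0>s3; s3-1>s3

Track partial matches of the forbidden pattern `011`. State s3 is a dead state reached once `011` has occurred; every other state accepts. s0 means no part of `011` is currently matched.
4 states suffice.
        0   1  
>* s0   s1  s0 
 * s1   s1  s2 
 * s2   s1  s3 
   s3   s3  s3 
(> = start, * = accepting)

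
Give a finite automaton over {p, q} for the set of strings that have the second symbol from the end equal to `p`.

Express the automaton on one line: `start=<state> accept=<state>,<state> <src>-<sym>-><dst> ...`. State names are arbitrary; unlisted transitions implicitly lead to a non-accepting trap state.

Because acceptance depends on a position counted from the end, the machine has to buffer the most recent 2 symbols. Make each state the string of the last up-to-2 symbols read; on input `x` shift the window left and append `x`. Accept when the buffered window has length 2 and begins with `p`.
        p   q  
>  S0   S1  S2 
   S1   S3  S4 
   S2   S5  S6 
 * S3   S3  S4 
 * S4   S5  S6 
   S5   S3  S4 
   S6   S5  S6 
(> = start, * = accepting)

start=S0 accept=S3,S4 S0-p->S1 S0-q->S2 S1-p->S3 S1-q->S4 S2-p->S5 S2-q->S6 S3-p->S3 S3-q->S4 S4-p->S5 S4-q->S6 S5-p->S3 S5-q->S4 S6-p->S5 S6-q->S6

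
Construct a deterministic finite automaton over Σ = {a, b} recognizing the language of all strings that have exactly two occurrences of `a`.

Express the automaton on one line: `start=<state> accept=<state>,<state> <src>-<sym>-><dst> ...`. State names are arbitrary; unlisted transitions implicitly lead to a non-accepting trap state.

Count `a`s, saturating at 3: states S0 through S2 mean 0 through 2 `a`s seen; S3 means more than 2. Each `a` increments (capped at S3); other symbols loop. Accept from {S2}.
4 states suffice.
        a   b  
>  S0   S1  S0 
   S1   S2  S1 
 * S2   S3  S2 
   S3   S3  S3 
(> = start, * = accepting)

start=S0 accept=S2 S0-a->S1 S0-b->S0 S1-a->S2 S1-b->S1 S2-a->S3 S2-b->S2 S3-a->S3 S3-b->S3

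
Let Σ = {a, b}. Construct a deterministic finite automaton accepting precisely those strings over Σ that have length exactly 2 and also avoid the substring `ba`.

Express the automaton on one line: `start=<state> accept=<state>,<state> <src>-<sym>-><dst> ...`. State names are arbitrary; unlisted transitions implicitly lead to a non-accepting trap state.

start=S0 accept=S3,S4 S0-a->S1 S0-b->S2 S1-a->S3 S1-b->S4 S2-a->S5 S2-b->S4 S3-a->S6 S3-b->S7 S4-a->S8 S4-b->S7 S5-a->S8 S5-b->S8 S6-a->S6 S6-b->S7 S7-a->S8 S7-b->S7 S8-a->S8 S8-b->S8

Build one automaton per condition and run them in lockstep. The first has 4 states tracking the input length, saturating at 3; the second has 3 states tracking partial matches of the forbidden pattern `ba`. A product state is a pair (one from each), accepting exactly when both do.
9 states suffice.
        a   b  
>  S0   S1  S2 
   S1   S3  S4 
   S2   S5  S4 
 * S3   S6  S7 
 * S4   S8  S7 
   S5   S8  S8 
   S6   S6  S7 
   S7   S8  S7 
   S8   S8  S8 
(> = start, * = accepting)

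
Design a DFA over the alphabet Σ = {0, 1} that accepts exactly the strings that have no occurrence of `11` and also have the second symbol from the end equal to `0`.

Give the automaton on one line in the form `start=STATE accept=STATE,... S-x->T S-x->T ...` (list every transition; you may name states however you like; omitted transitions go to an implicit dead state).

Handle the two conditions separately and then intersect. One (3 states) tracks partial matches of the forbidden pattern `11`; the other (7 states) tracks the last 2 symbols read. Each combined state is a pair, one component from each; accept when both components accept. Equivalent product states are then merged.
With 6 states:
        0   1  
>  q0   q1  q2 
   q1   q3  q4 
   q2   q1  q5 
 * q3   q3  q4 
 * q4   q1  q5 
   q5   q5  q5 
(> = start, * = accepting)

start=q0 accept=q3,q4 q0-0->q1 q0-1->q2 q1-0->q3 q1-1->q4 q2-0->q1 q2-1->q5 q3-0->q3 q3-1->q4 q4-0->q1 q4-1->q5 q5-0->q5 q5-1->q5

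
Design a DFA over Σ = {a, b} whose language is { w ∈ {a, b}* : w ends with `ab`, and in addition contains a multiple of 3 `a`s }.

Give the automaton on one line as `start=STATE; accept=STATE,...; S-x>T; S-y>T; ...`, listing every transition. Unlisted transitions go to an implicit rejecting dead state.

Handle the two conditions separately and then intersect. The first has 3 states tracking how much of the suffix `ab` has currently been matched; the second has 3 states tracking the count of `a`s modulo 3. A product state is a pair (one from each), accepting exactly when both do. After merging equivalent states the machine shrinks.
        a   b  
>  q0   q1  q0 
   q1   q2  q1 
   q2   q3  q2 
   q3   q1  q4 
 * q4   q1  q0 
(> = start, * = accepting)

start=q0; accept=q4; q0-a>q1; q0-b>q0; q1-a>q2; q1-b>q1; q2-a>q3; q2-b>q2; q3-a>q1; q3-b>q4; q4-a>q1; q4-b>q0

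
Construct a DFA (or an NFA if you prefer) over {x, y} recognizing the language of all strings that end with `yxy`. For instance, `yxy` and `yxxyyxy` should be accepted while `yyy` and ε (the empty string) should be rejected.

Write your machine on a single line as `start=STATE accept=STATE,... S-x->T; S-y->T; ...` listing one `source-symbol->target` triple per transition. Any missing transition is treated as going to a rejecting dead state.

Let each state record the length of the longest suffix of the input read so far that is also a prefix of `yxy`. q1 means the last symbol is `y`; q2 means the last 2 symbols are `yx`; q3 means the last 3 symbols are `yxy`. Accept only at q3, where the string currently ends in `yxy`.
A 4-state machine:
        x   y  
>  q0   q0  q1 
   q1   q2  q1 
   q2   q0  q3 
 * q3   q2  q1 
(> = start, * = accepting)

start=q0; accept=q3; q0-x->q0; q0-y->q1; q1-x->q2; q1-y->q1; q2-x->q0; q2-y->q3; q3-x->q2; q3-y->q1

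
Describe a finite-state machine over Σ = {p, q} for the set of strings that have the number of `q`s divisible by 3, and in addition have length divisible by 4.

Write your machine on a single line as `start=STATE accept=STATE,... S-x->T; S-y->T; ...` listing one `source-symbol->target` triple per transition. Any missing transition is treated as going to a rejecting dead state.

start=S0; accept=S0; S0-p->S1; S0-q->S2; S1-p->S3; S1-q->S4; S2-p->S4; S2-q->S5; S3-p->S6; S3-q->S7; S4-p->S7; S4-q->S8; S5-p->S8; S5-q->S6; S6-p->S0; S6-q->S9; S7-p->S9; S7-q->S10; S8-p->S10; S8-q->S0; S9-p->S2; S9-q->S11; S10-p->S11; S10-q->S1; S11-p->S5; S11-q->S3

Handle the two conditions separately and then intersect. The first has 3 states tracking the count of `q`s modulo 3; the second has 4 states tracking the input length modulo 4. A product state is a pair (one from each), accepting exactly when both do.
With 12 states:
          p    q  
>* S0     S1   S2 
   S1     S3   S4 
   S2     S4   S5 
   S3     S6   S7 
   S4     S7   S8 
   S5     S8   S6 
   S6     S0   S9 
   S7     S9  S10 
   S8    S10   S0 
   S9     S2  S11 
   S10   S11   S1 
   S11    S5   S3 
(> = start, * = accepting)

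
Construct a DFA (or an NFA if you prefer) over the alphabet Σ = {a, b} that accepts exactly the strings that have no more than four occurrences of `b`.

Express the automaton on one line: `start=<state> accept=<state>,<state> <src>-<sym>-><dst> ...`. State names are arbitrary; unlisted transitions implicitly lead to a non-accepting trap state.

start=S0 accept=S0,S1,S2,S3,S4 S0-a->S0 S0-b->S1 S1-a->S1 S1-b->S2 S2-a->S2 S2-b->S3 S3-a->S3 S3-b->S4 S4-a->S4 S4-b->S5 S5-a->S5 S5-b->S5

Only the number of `b`s matters, and only up to 5. Make a chain S0 → S1 → S2 → S3 → S4 → S5 advanced by each `b` (with S5 absorbing); every other symbol self-loops. The accepting set is {S0, S1, S2, S3, S4}.
6 states suffice.
        a   b  
>* S0   S0  S1 
 * S1   S1  S2 
 * S2   S2  S3 
 * S3   S3  S4 
 * S4   S4  S5 
   S5   S5  S5 
(> = start, * = accepting)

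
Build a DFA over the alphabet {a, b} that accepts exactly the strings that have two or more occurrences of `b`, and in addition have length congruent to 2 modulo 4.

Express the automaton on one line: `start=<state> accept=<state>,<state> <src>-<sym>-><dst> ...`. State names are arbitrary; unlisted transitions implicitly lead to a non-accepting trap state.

start=s0 accept=s5 s0-a->s1 s0-b->s2 s1-a->s3 s1-b->s4 s2-a->s4 s2-b->s5 s3-a->s6 s3-b->s7 s4-a->s7 s4-b->s8 s5-a->s8 s5-b->s8 s6-a->s0 s6-b->s9 s7-a->s9 s7-b->s10 s8-a->s10 s8-b->s10 s9-a->s2 s9-b->s11 s10-a->s11 s10-b->s11 s11-a->s5 s11-b->s5

Handle the two conditions separately and then intersect. One (4 states) tracks the count of `b`s, saturating at 3; the other (4 states) tracks the input length modulo 4. Each combined state is a pair, one component from each; accept when both components accept. Minimizing collapses redundant product states.
With 12 states:
          a    b  
>  s0     s1   s2 
   s1     s3   s4 
   s2     s4   s5 
   s3     s6   s7 
   s4     s7   s8 
 * s5     s8   s8 
   s6     s0   s9 
   s7     s9  s10 
   s8    s10  s10 
   s9     s2  s11 
   s10   s11  s11 
   s11    s5   s5 
(> = start, * = accepting)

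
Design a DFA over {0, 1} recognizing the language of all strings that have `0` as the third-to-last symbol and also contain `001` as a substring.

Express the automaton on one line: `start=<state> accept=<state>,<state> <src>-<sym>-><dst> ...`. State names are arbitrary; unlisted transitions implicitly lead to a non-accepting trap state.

Handle the two conditions separately and then intersect. One (15 states) tracks the last 3 symbols read; the other (4 states) tracks whether and how much of `001` has been seen. Each combined state is a pair, one component from each; accept when both components accept. Equivalent product states are then merged.
With 11 states:
          0    1  
>  q0     q1   q0 
   q1     q2   q0 
   q2     q2   q3 
 * q3     q4   q5 
 * q4     q6   q7 
 * q5     q8   q9 
   q6    q10   q3 
   q7     q4   q5 
   q8     q6   q7 
   q9     q8   q9 
 * q10   q10   q3 
(> = start, * = accepting)

start=q0 accept=q3,q4,q5,q10 q0-0->q1 q0-1->q0 q1-0->q2 q1-1->q0 q2-0->q2 q2-1->q3 q3-0->q4 q3-1->q5 q4-0->q6 q4-1->q7 q5-0->q8 q5-1->q9 q6-0->q10 q6-1->q3 q7-0->q4 q7-1->q5 q8-0->q6 q8-1->q7 q9-0->q8 q9-1->q9 q10-0->q10 q10-1->q3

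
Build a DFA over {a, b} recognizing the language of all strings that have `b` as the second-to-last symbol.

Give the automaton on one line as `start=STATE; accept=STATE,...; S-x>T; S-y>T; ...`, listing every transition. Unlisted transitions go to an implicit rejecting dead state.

A DFA must remember the last 2 symbols (since which symbol is second-to-last isn't known until the input ends). Use one state per possible window of the last ≤2 symbols; accept from those whose window starts with `b`.
With 7 states:
        a   b  
>  q0   q1  q2 
   q1   q3  q4 
   q2   q5  q6 
   q3   q3  q4 
   q4   q5  q6 
 * q5   q3  q4 
 * q6   q5  q6 
(> = start, * = accepting)

start=q0; accept=q5,q6; q0-a>q1; q0-b>q2; q1-a>q3; q1-b>q4; q2-a>q5; q2-b>q6; q3-a>q3; q3-b>q4; q4-a>q5; q4-b>q6; q5-a>q3; q5-b>q4; q6-a>q5; q6-b>q6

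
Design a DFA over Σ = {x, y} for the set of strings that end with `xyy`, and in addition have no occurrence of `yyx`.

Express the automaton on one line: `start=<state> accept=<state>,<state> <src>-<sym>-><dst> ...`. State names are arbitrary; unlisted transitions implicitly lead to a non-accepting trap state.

Handle the two conditions separately and then intersect. One (4 states) tracks how much of the suffix `xyy` has currently been matched; the other (4 states) tracks partial matches of the forbidden pattern `yyx`. Each combined state is a pair, one component from each; accept when both components accept. Minimizing collapses redundant product states.
        x   y  
>  s0   s1  s2 
   s1   s1  s3 
   s2   s1  s4 
   s3   s1  s5 
   s4   s4  s4 
 * s5   s4  s4 
(> = start, * = accepting)

start=s0 accept=s5 s0-x->s1 s0-y->s2 s1-x->s1 s1-y->s3 s2-x->s1 s2-y->s4 s3-x->s1 s3-y->s5 s4-x->s4 s4-y->s4 s5-x->s4 s5-y->s4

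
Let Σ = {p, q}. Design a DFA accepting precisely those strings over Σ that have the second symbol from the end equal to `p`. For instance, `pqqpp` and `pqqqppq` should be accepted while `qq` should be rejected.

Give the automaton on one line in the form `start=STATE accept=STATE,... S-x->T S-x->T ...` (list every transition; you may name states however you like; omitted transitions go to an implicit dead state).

A DFA must remember the last 2 symbols (since which symbol is second-to-last isn't known until the input ends). Use one state per possible window of the last ≤2 symbols; accept from those whose window starts with `p`.
       p  q 
>  A   B  C 
   B   D  E 
   C   F  G 
 * D   D  E 
 * E   F  G 
   F   D  E 
   G   F  G 
(> = start, * = accepting)

start=A accept=D,E A-p->B A-q->C B-p->D B-q->E C-p->F C-q->G D-p->D D-q->E E-p->F E-q->G F-p->D F-q->E G-p->F G-q->G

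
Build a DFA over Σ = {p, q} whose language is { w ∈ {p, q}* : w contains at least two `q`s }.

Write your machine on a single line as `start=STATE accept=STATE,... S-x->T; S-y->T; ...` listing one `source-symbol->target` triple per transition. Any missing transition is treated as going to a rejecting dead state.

Only the number of `q`s matters, and only up to 3. Make a chain S0 → S1 → S2 → S3 advanced by each `q` (with S3 absorbing); every other symbol self-loops. The accepting set is {S2, S3}.
A 4-state machine:
        p   q  
>  S0   S0  S1 
   S1   S1  S2 
 * S2   S2  S3 
 * S3   S3  S3 
(> = start, * = accepting)

start=S0; accept=S2,S3; S0-p->S0; S0-q->S1; S1-p->S1; S1-q->S2; S2-p->S2; S2-q->S3; S3-p->S3; S3-q->S3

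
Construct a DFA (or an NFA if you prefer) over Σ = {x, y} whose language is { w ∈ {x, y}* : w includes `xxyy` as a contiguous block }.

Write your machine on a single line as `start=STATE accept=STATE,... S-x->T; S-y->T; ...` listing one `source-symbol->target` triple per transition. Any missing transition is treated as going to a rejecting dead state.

start=A; accept=E; A-x->B; A-y->A; B-x->C; B-y->A; C-x->C; C-y->D; D-x->B; D-y->E; E-x->E; E-y->E

States A..D record the length of the longest prefix of `xxyy` that matches the current input suffix. Reaching E means `xxyy` has been seen, and we stay there forever. Accept from E.
A 5-state machine:
       x  y 
>  A   B  A 
   B   C  A 
   C   C  D 
   D   B  E 
 * E   E  E 
(> = start, * = accepting)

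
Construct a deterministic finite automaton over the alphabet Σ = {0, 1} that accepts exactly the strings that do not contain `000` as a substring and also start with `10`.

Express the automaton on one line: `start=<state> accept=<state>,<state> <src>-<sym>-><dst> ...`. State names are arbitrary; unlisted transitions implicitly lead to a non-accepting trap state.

Handle the two conditions separately and then intersect. One (4 states) tracks partial matches of the forbidden pattern `000`; the other (4 states) tracks whether the input so far still matches the prefix `10`. Each combined state is a pair, one component from each; accept when both components accept.
A 10-state machine:
        0   1  
>  q0   q1  q2 
   q1   q3  q4 
   q2   q5  q4 
   q3   q6  q4 
   q4   q1  q4 
 * q5   q7  q8 
   q6   q6  q6 
 * q7   q9  q8 
 * q8   q5  q8 
   q9   q9  q9 
(> = start, * = accepting)

start=q0 accept=q5,q7,q8 q0-0->q1 q0-1->q2 q1-0->q3 q1-1->q4 q2-0->q5 q2-1->q4 q3-0->q6 q3-1->q4 q4-0->q1 q4-1->q4 q5-0->q7 q5-1->q8 q6-0->q6 q6-1->q6 q7-0->q9 q7-1->q8 q8-0->q5 q8-1->q8 q9-0->q9 q9-1->q9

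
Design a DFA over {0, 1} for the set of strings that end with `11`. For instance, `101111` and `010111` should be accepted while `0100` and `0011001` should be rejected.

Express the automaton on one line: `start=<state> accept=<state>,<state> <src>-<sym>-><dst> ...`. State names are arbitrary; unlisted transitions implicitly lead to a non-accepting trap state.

start=s0 accept=s2 s0-0->s0 s0-1->s1 s1-0->s0 s1-1->s2 s2-0->s0 s2-1->s2

Let each state record the length of the longest suffix of the input read so far that is also a prefix of `11`. s1 means the last symbol is `1`; s2 means the last 2 symbols are `11`. Accept only at s2, where the string currently ends in `11`.
        0   1  
>  s0   s0  s1 
   s1   s0  s2 
 * s2   s0  s2 
(> = start, * = accepting)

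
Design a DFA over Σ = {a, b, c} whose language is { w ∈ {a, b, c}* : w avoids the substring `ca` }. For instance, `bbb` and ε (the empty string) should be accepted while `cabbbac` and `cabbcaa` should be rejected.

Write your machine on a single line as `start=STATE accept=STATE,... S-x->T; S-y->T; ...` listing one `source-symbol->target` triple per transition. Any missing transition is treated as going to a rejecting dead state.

start=S0; accept=S0,S1; S0-a->S0; S0-b->S0; S0-c->S1; S1-a->S2; S1-b->S0; S1-c->S1; S2-a->S2; S2-b->S2; S2-c->S2

This is the complement of 'contains `ca`'. Use the same substring-matching states — S0 through S2 holding how much of `ca` has just been matched — but flip the accepting set: everything except the trap S2 accepts.
With 3 states:
        a   b   c  
>* S0   S0  S0  S1 
 * S1   S2  S0  S1 
   S2   S2  S2  S2 
(> = start, * = accepting)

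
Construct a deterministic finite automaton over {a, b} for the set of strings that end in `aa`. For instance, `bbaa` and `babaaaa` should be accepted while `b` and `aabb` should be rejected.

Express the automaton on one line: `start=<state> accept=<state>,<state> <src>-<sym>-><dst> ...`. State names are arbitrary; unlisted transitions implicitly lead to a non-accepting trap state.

Let each state record the length of the longest suffix of the input read so far that is also a prefix of `aa`. s1 means the last symbol is `a`; s2 means the last 2 symbols are `aa`. Accept only at s2, where the string currently ends in `aa`.
        a   b  
>  s0   s1  s0 
   s1   s2  s0 
 * s2   s2  s0 
(> = start, * = accepting)

start=s0 accept=s2 s0-a->s1 s0-b->s0 s1-a->s2 s1-b->s0 s2-a->s2 s2-b->s0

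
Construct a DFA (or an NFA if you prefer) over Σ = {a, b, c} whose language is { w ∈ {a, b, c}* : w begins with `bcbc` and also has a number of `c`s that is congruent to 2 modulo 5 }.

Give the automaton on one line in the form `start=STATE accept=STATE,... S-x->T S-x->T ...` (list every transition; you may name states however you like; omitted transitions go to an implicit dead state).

start=q0 accept=q5 q0-a->q1 q0-b->q2 q0-c->q1 q1-a->q1 q1-b->q1 q1-c->q1 q2-a->q1 q2-b->q1 q2-c->q3 q3-a->q1 q3-b->q4 q3-c->q1 q4-a->q1 q4-b->q1 q4-c->q5 q5-a->q5 q5-b->q5 q5-c->q6 q6-a->q6 q6-b->q6 q6-c->q7 q7-a->q7 q7-b->q7 q7-c->q8 q8-a->q8 q8-b->q8 q8-c->q9 q9-a->q9 q9-b->q9 q9-c->q5

Handle the two conditions separately and then intersect. One (6 states) tracks whether the input so far still matches the prefix `bcbc`; the other (5 states) tracks the count of `c`s modulo 5. Each combined state is a pair, one component from each; accept when both components accept. Minimizing collapses redundant product states.
With 10 states:
        a   b   c  
>  q0   q1  q2  q1 
   q1   q1  q1  q1 
   q2   q1  q1  q3 
   q3   q1  q4  q1 
   q4   q1  q1  q5 
 * q5   q5  q5  q6 
   q6   q6  q6  q7 
   q7   q7  q7  q8 
   q8   q8  q8  q9 
   q9   q9  q9  q5 
(> = start, * = accepting)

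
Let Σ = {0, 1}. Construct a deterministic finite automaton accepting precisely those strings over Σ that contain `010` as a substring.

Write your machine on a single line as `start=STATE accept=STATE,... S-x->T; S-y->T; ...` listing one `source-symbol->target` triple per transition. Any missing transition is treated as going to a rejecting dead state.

Track how much of `010` has been matched so far: state S0 is no progress, S3 is the absorbing accept state reached once `010` has occurred. Intermediate states record partial matches; on a mismatch, fall back to the longest reusable overlap.
        0   1  
>  S0   S1  S0 
   S1   S1  S2 
   S2   S3  S0 
 * S3   S3  S3 
(> = start, * = accepting)

start=S0; accept=S3; S0-0->S1; S0-1->S0; S1-0->S1; S1-1->S2; S2-0->S3; S2-1->S0; S3-0->S3; S3-1->S3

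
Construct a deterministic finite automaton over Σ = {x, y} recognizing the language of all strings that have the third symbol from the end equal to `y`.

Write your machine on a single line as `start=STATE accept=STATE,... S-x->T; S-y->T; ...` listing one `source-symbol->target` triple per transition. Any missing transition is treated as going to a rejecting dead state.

start=S0; accept=S11,S12,S13,S14; S0-x->S1; S0-y->S2; S1-x->S3; S1-y->S4; S2-x->S5; S2-y->S6; S3-x->S7; S3-y->S8; S4-x->S9; S4-y->S10; S5-x->S11; S5-y->S12; S6-x->S13; S6-y->S14; S7-x->S7; S7-y->S8; S8-x->S9; S8-y->S10; S9-x->S11; S9-y->S12; S10-x->S13; S10-y->S14; S11-x->S7; S11-y->S8; S12-x->S9; S12-y->S10; S13-x->S11; S13-y->S12; S14-x->S13; S14-y->S14

A DFA must remember the last 3 symbols (since which symbol is third-to-last isn't known until the input ends). Use one state per possible window of the last ≤3 symbols; accept from those whose window starts with `y`.
15 states suffice.
          x    y  
>  S0     S1   S2 
   S1     S3   S4 
   S2     S5   S6 
   S3     S7   S8 
   S4     S9  S10 
   S5    S11  S12 
   S6    S13  S14 
   S7     S7   S8 
   S8     S9  S10 
   S9    S11  S12 
   S10   S13  S14 
 * S11    S7   S8 
 * S12    S9  S10 
 * S13   S11  S12 
 * S14   S13  S14 
(> = start, * = accepting)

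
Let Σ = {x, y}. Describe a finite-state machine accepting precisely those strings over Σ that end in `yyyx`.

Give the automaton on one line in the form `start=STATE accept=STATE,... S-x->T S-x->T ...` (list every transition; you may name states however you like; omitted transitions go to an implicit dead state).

Remember how much of `yyyx` the current input suffix matches. State A means no match yet; B means the last symbol is `y`; C means the last 2 symbols are `yy`; D means the last 3 symbols are `yyy`; E means the last 4 symbols are `yyyx`. Only E accepts. On a mismatch, fall back to the longest proper suffix that is still a prefix of `yyyx`.
With 5 states:
       x  y 
>  A   A  B 
   B   A  C 
   C   A  D 
   D   E  D 
 * E   A  B 
(> = start, * = accepting)

start=A accept=E A-x->A A-y->B B-x->A B-y->C C-x->A C-y->D D-x->E D-y->D E-x->A E-y->B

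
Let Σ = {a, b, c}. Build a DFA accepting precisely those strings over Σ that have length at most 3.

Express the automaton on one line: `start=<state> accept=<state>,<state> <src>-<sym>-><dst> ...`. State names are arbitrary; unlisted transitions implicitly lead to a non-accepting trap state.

start=q0 accept=q0,q1,q2,q3 q0-a->q1 q0-b->q1 q0-c->q1 q1-a->q2 q1-b->q2 q1-c->q2 q2-a->q3 q2-b->q3 q2-c->q3 q3-a->q4 q3-b->q4 q3-c->q4 q4-a->q4 q4-b->q4 q4-c->q4

We only need to distinguish lengths 0, 1, …, 3, and '>3'. Chain q0 → q1 → q2 → q3 → q4 on every symbol, with q4 looping. Accepting states: {q0, q1, q2, q3}.
        a   b   c  
>* q0   q1  q1  q1 
 * q1   q2  q2  q2 
 * q2   q3  q3  q3 
 * q3   q4  q4  q4 
   q4   q4  q4  q4 
(> = start, * = accepting)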